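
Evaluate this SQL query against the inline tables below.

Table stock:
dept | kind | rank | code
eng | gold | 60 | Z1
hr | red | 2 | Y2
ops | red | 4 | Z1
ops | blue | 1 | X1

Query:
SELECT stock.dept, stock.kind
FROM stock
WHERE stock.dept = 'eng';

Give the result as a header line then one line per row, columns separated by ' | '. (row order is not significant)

After WHERE (1 rows):
stock.dept | stock.kind | stock.rank | stock.code
eng | gold | 60 | Z1
After SELECT (1 rows):
stock.dept | stock.kind
eng | gold

== RESULT ==
stock.dept | stock.kind
eng | gold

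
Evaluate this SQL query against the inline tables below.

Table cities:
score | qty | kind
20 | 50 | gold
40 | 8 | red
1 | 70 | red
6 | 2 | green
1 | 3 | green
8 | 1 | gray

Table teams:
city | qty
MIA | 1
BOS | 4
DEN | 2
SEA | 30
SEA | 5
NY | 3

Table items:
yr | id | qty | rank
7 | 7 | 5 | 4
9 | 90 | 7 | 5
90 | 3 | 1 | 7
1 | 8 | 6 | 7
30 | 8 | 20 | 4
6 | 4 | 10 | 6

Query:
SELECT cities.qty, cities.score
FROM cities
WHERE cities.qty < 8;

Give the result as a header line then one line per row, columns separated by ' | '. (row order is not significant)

After WHERE (3 rows):
cities.score | cities.qty | cities.kind
6 | 2 | green
1 | 3 | green
8 | 1 | gray
After SELECT (3 rows):
cities.qty | cities.score
2 | 6
3 | 1
1 | 8

== RESULT ==
cities.qty | cities.score
2 | 6
3 | 1
1 | 8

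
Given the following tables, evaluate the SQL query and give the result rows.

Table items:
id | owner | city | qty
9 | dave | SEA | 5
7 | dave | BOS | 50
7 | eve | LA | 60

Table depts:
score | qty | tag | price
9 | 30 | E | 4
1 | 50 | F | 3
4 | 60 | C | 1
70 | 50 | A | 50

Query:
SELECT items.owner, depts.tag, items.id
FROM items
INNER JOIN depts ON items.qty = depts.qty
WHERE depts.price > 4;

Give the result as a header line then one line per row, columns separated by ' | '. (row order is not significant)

== RESULT ==
items.owner | depts.tag | items.id
dave | A | 7

Derivation:
After JOIN depts (3 rows):
items.id | items.owner | items.city | items.qty | depts.score | depts.qty | depts.tag | depts.price
7 | dave | BOS | 50 | 1 | 50 | F | 3
7 | dave | BOS | 50 | 70 | 50 | A | 50
7 | eve | LA | 60 | 4 | 60 | C | 1
After WHERE (1 rows):
items.id | items.owner | items.city | items.qty | depts.score | depts.qty | depts.tag | depts.price
7 | dave | BOS | 50 | 70 | 50 | A | 50
After SELECT (1 rows):
items.owner | depts.tag | items.id
dave | A | 7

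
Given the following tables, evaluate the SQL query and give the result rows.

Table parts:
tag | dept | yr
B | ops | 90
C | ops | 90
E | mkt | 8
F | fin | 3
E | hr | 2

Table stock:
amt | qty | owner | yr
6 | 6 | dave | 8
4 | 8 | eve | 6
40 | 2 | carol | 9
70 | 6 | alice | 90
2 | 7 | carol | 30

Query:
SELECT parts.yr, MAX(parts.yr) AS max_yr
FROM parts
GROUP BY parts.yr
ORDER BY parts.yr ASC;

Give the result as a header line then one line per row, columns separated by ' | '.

After GROUP BY (4 rows):
parts.yr | max_yr
90 | 90
8 | 8
3 | 3
2 | 2
After ORDER BY (4 rows):
parts.yr | max_yr
2 | 2
3 | 3
8 | 8
90 | 90

== RESULT ==
parts.yr | max_yr
2 | 2
3 | 3
8 | 8
90 | 90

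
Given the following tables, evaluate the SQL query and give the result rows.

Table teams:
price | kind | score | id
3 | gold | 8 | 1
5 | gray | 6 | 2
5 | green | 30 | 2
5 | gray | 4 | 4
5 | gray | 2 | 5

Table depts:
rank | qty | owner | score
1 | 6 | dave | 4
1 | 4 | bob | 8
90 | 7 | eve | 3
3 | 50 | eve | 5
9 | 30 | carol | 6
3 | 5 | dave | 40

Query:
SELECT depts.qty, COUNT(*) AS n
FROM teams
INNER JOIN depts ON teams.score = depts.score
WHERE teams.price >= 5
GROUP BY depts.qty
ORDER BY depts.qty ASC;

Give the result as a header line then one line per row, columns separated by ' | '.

== RESULT ==
depts.qty | n
6 | 1
30 | 1

Derivation:
After JOIN depts (3 rows):
teams.price | teams.kind | teams.score | teams.id | depts.rank | depts.qty | depts.owner | depts.score
3 | gold | 8 | 1 | 1 | 4 | bob | 8
5 | gray | 6 | 2 | 9 | 30 | carol | 6
5 | gray | 4 | 4 | 1 | 6 | dave | 4
After WHERE (2 rows):
teams.price | teams.kind | teams.score | teams.id | depts.rank | depts.qty | depts.owner | depts.score
5 | gray | 6 | 2 | 9 | 30 | carol | 6
5 | gray | 4 | 4 | 1 | 6 | dave | 4
After GROUP BY (2 rows):
depts.qty | n
30 | 1
6 | 1
After ORDER BY (2 rows):
depts.qty | n
6 | 1
30 | 1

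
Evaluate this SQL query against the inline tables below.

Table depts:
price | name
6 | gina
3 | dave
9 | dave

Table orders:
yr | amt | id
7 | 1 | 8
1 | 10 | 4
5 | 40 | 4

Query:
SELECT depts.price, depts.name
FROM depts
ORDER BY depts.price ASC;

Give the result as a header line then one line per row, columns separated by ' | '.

After SELECT (3 rows):
depts.price | depts.name
6 | gina
3 | dave
9 | dave
After ORDER BY (3 rows):
depts.price | depts.name
3 | dave
6 | gina
9 | dave

== RESULT ==
depts.price | depts.name
3 | dave
6 | gina
9 | dave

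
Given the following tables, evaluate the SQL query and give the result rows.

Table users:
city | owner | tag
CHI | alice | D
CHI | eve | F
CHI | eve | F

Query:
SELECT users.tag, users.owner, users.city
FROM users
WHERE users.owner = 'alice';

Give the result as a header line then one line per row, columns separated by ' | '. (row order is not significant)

== RESULT ==
users.tag | users.owner | users.city
D | alice | CHI

Derivation:
After WHERE (1 rows):
users.city | users.owner | users.tag
CHI | alice | D
After SELECT (1 rows):
users.tag | users.owner | users.city
D | alice | CHI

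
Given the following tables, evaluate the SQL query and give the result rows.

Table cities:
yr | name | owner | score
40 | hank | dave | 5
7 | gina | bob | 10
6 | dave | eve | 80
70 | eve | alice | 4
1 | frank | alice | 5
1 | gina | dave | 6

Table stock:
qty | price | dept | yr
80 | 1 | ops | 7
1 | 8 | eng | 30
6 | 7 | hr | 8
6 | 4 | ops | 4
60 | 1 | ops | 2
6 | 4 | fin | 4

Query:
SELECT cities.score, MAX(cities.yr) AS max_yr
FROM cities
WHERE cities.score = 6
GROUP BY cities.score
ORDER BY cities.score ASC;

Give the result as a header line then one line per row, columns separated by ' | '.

After WHERE (1 rows):
cities.yr | cities.name | cities.owner | cities.score
1 | gina | dave | 6
After GROUP BY (1 rows):
cities.score | max_yr
6 | 1
After ORDER BY (1 rows):
cities.score | max_yr
6 | 1

== RESULT ==
cities.score | max_yr
6 | 1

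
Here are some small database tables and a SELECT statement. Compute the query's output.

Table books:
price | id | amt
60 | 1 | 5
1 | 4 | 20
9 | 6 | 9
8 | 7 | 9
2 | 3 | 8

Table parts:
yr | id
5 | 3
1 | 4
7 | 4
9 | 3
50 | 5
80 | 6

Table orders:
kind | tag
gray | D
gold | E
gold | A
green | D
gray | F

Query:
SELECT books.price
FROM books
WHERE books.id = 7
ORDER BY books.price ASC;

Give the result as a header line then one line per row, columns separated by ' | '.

After WHERE (1 rows):
books.price | books.id | books.amt
8 | 7 | 9
After SELECT (1 rows):
books.price
8
After ORDER BY (1 rows):
books.price
8

== RESULT ==
books.price
8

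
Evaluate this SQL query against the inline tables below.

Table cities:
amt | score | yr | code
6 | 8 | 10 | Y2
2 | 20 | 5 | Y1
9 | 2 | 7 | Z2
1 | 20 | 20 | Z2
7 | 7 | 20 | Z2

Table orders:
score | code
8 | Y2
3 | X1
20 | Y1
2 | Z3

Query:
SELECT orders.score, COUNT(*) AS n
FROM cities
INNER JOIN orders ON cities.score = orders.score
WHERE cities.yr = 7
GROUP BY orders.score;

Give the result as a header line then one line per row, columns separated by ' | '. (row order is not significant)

After JOIN orders (4 rows):
cities.amt | cities.score | cities.yr | cities.code | orders.score | orders.code
6 | 8 | 10 | Y2 | 8 | Y2
2 | 20 | 5 | Y1 | 20 | Y1
9 | 2 | 7 | Z2 | 2 | Z3
1 | 20 | 20 | Z2 | 20 | Y1
After WHERE (1 rows):
cities.amt | cities.score | cities.yr | cities.code | orders.score | orders.code
9 | 2 | 7 | Z2 | 2 | Z3
After GROUP BY (1 rows):
orders.score | n
2 | 1

== RESULT ==
orders.score | n
2 | 1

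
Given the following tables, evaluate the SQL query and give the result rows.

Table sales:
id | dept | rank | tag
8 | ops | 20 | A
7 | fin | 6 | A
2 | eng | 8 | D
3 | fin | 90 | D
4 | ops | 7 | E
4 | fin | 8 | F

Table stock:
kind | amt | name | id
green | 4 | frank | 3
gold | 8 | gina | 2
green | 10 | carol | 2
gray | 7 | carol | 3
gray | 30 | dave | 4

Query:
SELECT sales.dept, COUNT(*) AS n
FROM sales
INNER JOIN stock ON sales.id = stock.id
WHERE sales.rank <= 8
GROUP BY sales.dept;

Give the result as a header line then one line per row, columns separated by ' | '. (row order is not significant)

== RESULT ==
sales.dept | n
eng | 2
ops | 1
fin | 1

Derivation:
After JOIN stock (6 rows):
sales.id | sales.dept | sales.rank | sales.tag | stock.kind | stock.amt | stock.name | stock.id
2 | eng | 8 | D | gold | 8 | gina | 2
2 | eng | 8 | D | green | 10 | carol | 2
3 | fin | 90 | D | green | 4 | frank | 3
3 | fin | 90 | D | gray | 7 | carol | 3
4 | ops | 7 | E | gray | 30 | dave | 4
4 | fin | 8 | F | gray | 30 | dave | 4
After WHERE (4 rows):
sales.id | sales.dept | sales.rank | sales.tag | stock.kind | stock.amt | stock.name | stock.id
2 | eng | 8 | D | gold | 8 | gina | 2
2 | eng | 8 | D | green | 10 | carol | 2
4 | ops | 7 | E | gray | 30 | dave | 4
4 | fin | 8 | F | gray | 30 | dave | 4
After GROUP BY (3 rows):
sales.dept | n
eng | 2
ops | 1
fin | 1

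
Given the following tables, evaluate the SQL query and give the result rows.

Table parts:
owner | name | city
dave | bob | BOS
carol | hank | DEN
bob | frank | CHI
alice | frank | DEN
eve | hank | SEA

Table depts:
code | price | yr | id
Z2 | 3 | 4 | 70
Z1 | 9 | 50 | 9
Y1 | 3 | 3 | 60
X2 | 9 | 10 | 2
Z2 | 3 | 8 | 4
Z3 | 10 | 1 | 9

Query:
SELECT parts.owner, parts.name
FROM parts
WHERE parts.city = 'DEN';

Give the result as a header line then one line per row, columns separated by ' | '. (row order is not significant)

After WHERE (2 rows):
parts.owner | parts.name | parts.city
carol | hank | DEN
alice | frank | DEN
After SELECT (2 rows):
parts.owner | parts.name
carol | hank
alice | frank

== RESULT ==
parts.owner | parts.name
carol | hank
alice | frank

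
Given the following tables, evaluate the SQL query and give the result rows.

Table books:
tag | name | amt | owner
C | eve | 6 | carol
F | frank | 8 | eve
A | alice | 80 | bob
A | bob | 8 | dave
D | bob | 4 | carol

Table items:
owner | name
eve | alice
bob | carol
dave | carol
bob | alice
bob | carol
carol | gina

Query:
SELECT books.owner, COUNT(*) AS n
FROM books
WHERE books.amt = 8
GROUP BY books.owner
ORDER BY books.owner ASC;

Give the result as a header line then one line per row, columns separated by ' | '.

== RESULT ==
books.owner | n
dave | 1
eve | 1

Derivation:
After WHERE (2 rows):
books.tag | books.name | books.amt | books.owner
F | frank | 8 | eve
A | bob | 8 | dave
After GROUP BY (2 rows):
books.owner | n
eve | 1
dave | 1
After ORDER BY (2 rows):
books.owner | n
dave | 1
eve | 1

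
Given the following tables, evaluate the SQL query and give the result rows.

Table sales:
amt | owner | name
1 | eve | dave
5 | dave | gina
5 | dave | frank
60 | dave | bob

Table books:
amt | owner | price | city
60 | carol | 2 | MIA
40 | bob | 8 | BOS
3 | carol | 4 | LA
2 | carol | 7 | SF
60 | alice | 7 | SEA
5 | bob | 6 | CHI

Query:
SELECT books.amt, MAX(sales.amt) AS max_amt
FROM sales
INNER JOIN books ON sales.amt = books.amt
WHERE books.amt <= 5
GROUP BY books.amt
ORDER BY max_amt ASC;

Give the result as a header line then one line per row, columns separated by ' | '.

== RESULT ==
books.amt | max_amt
5 | 5

Derivation:
After JOIN books (4 rows):
sales.amt | sales.owner | sales.name | books.amt | books.owner | books.price | books.city
5 | dave | gina | 5 | bob | 6 | CHI
5 | dave | frank | 5 | bob | 6 | CHI
60 | dave | bob | 60 | carol | 2 | MIA
60 | dave | bob | 60 | alice | 7 | SEA
After WHERE (2 rows):
sales.amt | sales.owner | sales.name | books.amt | books.owner | books.price | books.city
5 | dave | gina | 5 | bob | 6 | CHI
5 | dave | frank | 5 | bob | 6 | CHI
After GROUP BY (1 rows):
books.amt | max_amt
5 | 5
After ORDER BY (1 rows):
books.amt | max_amt
5 | 5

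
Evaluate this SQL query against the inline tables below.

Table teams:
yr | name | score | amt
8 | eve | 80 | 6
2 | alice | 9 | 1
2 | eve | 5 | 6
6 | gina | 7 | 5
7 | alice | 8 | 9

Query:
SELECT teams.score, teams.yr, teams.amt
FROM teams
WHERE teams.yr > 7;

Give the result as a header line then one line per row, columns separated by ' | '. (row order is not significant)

After WHERE (1 rows):
teams.yr | teams.name | teams.score | teams.amt
8 | eve | 80 | 6
After SELECT (1 rows):
teams.score | teams.yr | teams.amt
80 | 8 | 6

== RESULT ==
teams.score | teams.yr | teams.amt
80 | 8 | 6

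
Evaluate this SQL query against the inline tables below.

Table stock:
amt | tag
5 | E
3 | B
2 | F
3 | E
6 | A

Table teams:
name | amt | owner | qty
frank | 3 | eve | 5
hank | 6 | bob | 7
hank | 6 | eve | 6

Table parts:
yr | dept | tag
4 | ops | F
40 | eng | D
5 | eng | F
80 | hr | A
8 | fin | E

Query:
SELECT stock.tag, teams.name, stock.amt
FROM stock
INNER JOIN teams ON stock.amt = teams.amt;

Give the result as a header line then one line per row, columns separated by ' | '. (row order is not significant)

== RESULT ==
stock.tag | teams.name | stock.amt
B | frank | 3
E | frank | 3
A | hank | 6
A | hank | 6

Derivation:
After JOIN teams (4 rows):
stock.amt | stock.tag | teams.name | teams.amt | teams.owner | teams.qty
3 | B | frank | 3 | eve | 5
3 | E | frank | 3 | eve | 5
6 | A | hank | 6 | bob | 7
6 | A | hank | 6 | eve | 6
After SELECT (4 rows):
stock.tag | teams.name | stock.amt
B | frank | 3
E | frank | 3
A | hank | 6
A | hank | 6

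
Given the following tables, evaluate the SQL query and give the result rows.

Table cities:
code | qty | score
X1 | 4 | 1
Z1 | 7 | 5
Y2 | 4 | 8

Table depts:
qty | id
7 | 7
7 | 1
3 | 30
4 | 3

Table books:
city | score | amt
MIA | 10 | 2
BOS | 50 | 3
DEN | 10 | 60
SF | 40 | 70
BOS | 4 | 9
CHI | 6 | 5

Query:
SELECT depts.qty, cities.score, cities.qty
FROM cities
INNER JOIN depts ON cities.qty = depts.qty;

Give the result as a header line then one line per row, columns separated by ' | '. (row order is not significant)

After JOIN depts (4 rows):
cities.code | cities.qty | cities.score | depts.qty | depts.id
X1 | 4 | 1 | 4 | 3
Z1 | 7 | 5 | 7 | 7
Z1 | 7 | 5 | 7 | 1
Y2 | 4 | 8 | 4 | 3
After SELECT (4 rows):
depts.qty | cities.score | cities.qty
4 | 1 | 4
7 | 5 | 7
7 | 5 | 7
4 | 8 | 4

== RESULT ==
depts.qty | cities.score | cities.qty
4 | 1 | 4
7 | 5 | 7
7 | 5 | 7
4 | 8 | 4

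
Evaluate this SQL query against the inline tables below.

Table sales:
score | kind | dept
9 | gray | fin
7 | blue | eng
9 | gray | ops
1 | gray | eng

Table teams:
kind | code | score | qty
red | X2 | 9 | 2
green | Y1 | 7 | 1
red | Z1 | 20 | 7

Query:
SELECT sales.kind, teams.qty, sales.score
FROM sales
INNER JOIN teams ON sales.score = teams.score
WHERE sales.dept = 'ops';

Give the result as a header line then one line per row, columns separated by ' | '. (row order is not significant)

== RESULT ==
sales.kind | teams.qty | sales.score
gray | 2 | 9

Derivation:
After JOIN teams (3 rows):
sales.score | sales.kind | sales.dept | teams.kind | teams.code | teams.score | teams.qty
9 | gray | fin | red | X2 | 9 | 2
7 | blue | eng | green | Y1 | 7 | 1
9 | gray | ops | red | X2 | 9 | 2
After WHERE (1 rows):
sales.score | sales.kind | sales.dept | teams.kind | teams.code | teams.score | teams.qty
9 | gray | ops | red | X2 | 9 | 2
After SELECT (1 rows):
sales.kind | teams.qty | sales.score
gray | 2 | 9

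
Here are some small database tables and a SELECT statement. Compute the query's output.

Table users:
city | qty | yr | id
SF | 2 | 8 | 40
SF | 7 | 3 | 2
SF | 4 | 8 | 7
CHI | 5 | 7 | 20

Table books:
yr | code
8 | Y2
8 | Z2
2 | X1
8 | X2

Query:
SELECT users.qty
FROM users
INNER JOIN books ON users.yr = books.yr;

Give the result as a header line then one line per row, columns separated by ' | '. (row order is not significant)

== RESULT ==
users.qty
2
2
2
4
4
4

Derivation:
After JOIN books (6 rows):
users.city | users.qty | users.yr | users.id | books.yr | books.code
SF | 2 | 8 | 40 | 8 | Y2
SF | 2 | 8 | 40 | 8 | Z2
SF | 2 | 8 | 40 | 8 | X2
SF | 4 | 8 | 7 | 8 | Y2
SF | 4 | 8 | 7 | 8 | Z2
SF | 4 | 8 | 7 | 8 | X2
After SELECT (6 rows):
users.qty
2
2
2
4
4
4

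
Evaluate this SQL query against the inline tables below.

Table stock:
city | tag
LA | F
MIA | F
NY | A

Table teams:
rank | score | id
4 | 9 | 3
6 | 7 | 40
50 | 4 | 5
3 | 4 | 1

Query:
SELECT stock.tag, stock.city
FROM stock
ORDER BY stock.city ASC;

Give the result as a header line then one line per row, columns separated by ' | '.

== RESULT ==
stock.tag | stock.city
F | LA
F | MIA
A | NY

Derivation:
After SELECT (3 rows):
stock.tag | stock.city
F | LA
F | MIA
A | NY
After ORDER BY (3 rows):
stock.tag | stock.city
F | LA
F | MIA
A | NY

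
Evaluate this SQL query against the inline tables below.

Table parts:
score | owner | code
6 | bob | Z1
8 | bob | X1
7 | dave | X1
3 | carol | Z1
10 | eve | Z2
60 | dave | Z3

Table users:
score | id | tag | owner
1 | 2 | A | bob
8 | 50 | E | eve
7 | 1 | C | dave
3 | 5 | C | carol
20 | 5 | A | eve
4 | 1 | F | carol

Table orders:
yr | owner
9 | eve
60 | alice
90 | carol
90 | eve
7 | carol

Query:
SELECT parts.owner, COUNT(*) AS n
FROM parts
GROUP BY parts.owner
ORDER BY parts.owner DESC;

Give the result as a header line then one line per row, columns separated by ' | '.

== RESULT ==
parts.owner | n
eve | 1
dave | 2
carol | 1
bob | 2

Derivation:
After GROUP BY (4 rows):
parts.owner | n
bob | 2
dave | 2
carol | 1
eve | 1
After ORDER BY (4 rows):
parts.owner | n
eve | 1
dave | 2
carol | 1
bob | 2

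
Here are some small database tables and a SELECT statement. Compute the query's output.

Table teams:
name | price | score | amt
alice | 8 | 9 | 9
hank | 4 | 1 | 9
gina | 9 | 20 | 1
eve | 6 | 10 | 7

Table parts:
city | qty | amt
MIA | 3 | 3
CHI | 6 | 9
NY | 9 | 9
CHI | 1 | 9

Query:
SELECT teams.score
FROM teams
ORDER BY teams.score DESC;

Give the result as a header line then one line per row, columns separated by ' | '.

== RESULT ==
teams.score
20
10
9
1

Derivation:
After SELECT (4 rows):
teams.score
9
1
20
10
After ORDER BY (4 rows):
teams.score
20
10
9
1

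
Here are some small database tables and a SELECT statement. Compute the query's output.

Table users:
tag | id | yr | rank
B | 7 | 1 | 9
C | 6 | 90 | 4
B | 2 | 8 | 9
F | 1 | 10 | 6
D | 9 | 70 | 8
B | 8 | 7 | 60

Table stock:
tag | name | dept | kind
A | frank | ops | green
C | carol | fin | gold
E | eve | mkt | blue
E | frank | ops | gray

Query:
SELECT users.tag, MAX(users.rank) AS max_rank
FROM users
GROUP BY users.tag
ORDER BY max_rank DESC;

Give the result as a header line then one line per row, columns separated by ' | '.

== RESULT ==
users.tag | max_rank
B | 60
D | 8
F | 6
C | 4

Derivation:
After GROUP BY (4 rows):
users.tag | max_rank
B | 60
C | 4
F | 6
D | 8
After ORDER BY (4 rows):
users.tag | max_rank
B | 60
D | 8
F | 6
C | 4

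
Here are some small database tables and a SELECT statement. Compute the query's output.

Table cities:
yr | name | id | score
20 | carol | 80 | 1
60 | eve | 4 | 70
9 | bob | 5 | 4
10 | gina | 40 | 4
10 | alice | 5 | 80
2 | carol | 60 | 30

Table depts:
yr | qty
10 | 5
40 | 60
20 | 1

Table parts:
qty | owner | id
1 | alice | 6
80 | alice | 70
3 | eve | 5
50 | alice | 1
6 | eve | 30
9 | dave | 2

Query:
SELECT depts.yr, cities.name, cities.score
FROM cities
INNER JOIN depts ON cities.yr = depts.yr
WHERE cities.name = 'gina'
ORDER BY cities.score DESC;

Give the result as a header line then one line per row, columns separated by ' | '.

After JOIN depts (3 rows):
cities.yr | cities.name | cities.id | cities.score | depts.yr | depts.qty
20 | carol | 80 | 1 | 20 | 1
10 | gina | 40 | 4 | 10 | 5
10 | alice | 5 | 80 | 10 | 5
After WHERE (1 rows):
cities.yr | cities.name | cities.id | cities.score | depts.yr | depts.qty
10 | gina | 40 | 4 | 10 | 5
After SELECT (1 rows):
depts.yr | cities.name | cities.score
10 | gina | 4
After ORDER BY (1 rows):
depts.yr | cities.name | cities.score
10 | gina | 4

== RESULT ==
depts.yr | cities.name | cities.score
10 | gina | 4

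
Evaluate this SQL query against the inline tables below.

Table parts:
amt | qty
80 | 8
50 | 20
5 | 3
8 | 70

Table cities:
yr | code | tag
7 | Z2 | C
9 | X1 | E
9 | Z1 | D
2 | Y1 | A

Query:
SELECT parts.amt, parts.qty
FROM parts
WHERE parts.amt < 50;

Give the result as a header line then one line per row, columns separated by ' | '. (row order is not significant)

== RESULT ==
parts.amt | parts.qty
5 | 3
8 | 70

Derivation:
After WHERE (2 rows):
parts.amt | parts.qty
5 | 3
8 | 70
After SELECT (2 rows):
parts.amt | parts.qty
5 | 3
8 | 70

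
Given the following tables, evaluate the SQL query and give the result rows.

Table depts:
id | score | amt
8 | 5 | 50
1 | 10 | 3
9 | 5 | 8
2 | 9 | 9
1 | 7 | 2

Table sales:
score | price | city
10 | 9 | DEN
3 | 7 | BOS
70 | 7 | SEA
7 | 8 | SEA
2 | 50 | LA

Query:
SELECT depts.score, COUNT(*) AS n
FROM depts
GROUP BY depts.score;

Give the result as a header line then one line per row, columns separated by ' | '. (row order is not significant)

== RESULT ==
depts.score | n
5 | 2
10 | 1
9 | 1
7 | 1

Derivation:
After GROUP BY (4 rows):
depts.score | n
5 | 2
10 | 1
9 | 1
7 | 1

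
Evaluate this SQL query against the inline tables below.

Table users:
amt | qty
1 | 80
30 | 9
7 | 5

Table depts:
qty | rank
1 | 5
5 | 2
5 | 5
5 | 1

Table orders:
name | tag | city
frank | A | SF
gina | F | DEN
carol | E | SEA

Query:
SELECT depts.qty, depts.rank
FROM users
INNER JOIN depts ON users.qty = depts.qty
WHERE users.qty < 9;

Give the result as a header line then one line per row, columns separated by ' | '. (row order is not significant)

After JOIN depts (3 rows):
users.amt | users.qty | depts.qty | depts.rank
7 | 5 | 5 | 2
7 | 5 | 5 | 5
7 | 5 | 5 | 1
After WHERE (3 rows):
users.amt | users.qty | depts.qty | depts.rank
7 | 5 | 5 | 2
7 | 5 | 5 | 5
7 | 5 | 5 | 1
After SELECT (3 rows):
depts.qty | depts.rank
5 | 2
5 | 5
5 | 1

== RESULT ==
depts.qty | depts.rank
5 | 2
5 | 5
5 | 1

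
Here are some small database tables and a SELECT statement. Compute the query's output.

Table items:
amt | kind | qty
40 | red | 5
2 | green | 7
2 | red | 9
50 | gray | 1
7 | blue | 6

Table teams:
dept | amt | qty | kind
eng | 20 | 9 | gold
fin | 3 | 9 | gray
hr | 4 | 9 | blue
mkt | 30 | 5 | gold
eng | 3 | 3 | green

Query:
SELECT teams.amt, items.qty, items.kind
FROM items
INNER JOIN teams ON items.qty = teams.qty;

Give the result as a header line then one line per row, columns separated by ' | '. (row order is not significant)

== RESULT ==
teams.amt | items.qty | items.kind
30 | 5 | red
20 | 9 | red
3 | 9 | red
4 | 9 | red

Derivation:
After JOIN teams (4 rows):
items.amt | items.kind | items.qty | teams.dept | teams.amt | teams.qty | teams.kind
40 | red | 5 | mkt | 30 | 5 | gold
2 | red | 9 | eng | 20 | 9 | gold
2 | red | 9 | fin | 3 | 9 | gray
2 | red | 9 | hr | 4 | 9 | blue
After SELECT (4 rows):
teams.amt | items.qty | items.kind
30 | 5 | red
20 | 9 | red
3 | 9 | red
4 | 9 | red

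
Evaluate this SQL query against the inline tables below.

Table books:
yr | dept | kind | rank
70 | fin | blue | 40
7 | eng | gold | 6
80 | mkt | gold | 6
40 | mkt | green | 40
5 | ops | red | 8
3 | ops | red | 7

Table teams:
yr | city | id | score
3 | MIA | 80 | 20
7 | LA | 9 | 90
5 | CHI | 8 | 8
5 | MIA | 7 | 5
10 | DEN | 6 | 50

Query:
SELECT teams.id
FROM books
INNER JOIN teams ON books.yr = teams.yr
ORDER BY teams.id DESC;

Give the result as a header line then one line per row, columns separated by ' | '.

After JOIN teams (4 rows):
books.yr | books.dept | books.kind | books.rank | teams.yr | teams.city | teams.id | teams.score
7 | eng | gold | 6 | 7 | LA | 9 | 90
5 | ops | red | 8 | 5 | CHI | 8 | 8
5 | ops | red | 8 | 5 | MIA | 7 | 5
3 | ops | red | 7 | 3 | MIA | 80 | 20
After SELECT (4 rows):
teams.id
9
8
7
80
After ORDER BY (4 rows):
teams.id
80
9
8
7

== RESULT ==
teams.id
80
9
8
7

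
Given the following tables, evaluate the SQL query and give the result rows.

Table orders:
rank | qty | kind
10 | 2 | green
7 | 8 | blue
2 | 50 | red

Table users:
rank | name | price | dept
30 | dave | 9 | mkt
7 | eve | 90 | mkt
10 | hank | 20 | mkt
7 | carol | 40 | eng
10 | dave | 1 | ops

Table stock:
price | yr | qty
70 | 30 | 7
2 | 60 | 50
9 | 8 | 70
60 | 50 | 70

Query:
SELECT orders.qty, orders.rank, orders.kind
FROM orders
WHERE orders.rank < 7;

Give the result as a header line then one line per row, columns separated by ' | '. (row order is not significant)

== RESULT ==
orders.qty | orders.rank | orders.kind
50 | 2 | red

Derivation:
After WHERE (1 rows):
orders.rank | orders.qty | orders.kind
2 | 50 | red
After SELECT (1 rows):
orders.qty | orders.rank | orders.kind
50 | 2 | red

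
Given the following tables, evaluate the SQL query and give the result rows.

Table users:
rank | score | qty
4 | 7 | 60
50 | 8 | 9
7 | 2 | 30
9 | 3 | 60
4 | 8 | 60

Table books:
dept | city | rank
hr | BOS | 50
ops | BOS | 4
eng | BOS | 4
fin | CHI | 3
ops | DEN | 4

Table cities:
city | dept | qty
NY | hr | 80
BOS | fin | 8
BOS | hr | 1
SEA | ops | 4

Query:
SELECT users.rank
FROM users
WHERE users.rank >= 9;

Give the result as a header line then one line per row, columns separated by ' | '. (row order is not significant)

== RESULT ==
users.rank
50
9

Derivation:
After WHERE (2 rows):
users.rank | users.score | users.qty
50 | 8 | 9
9 | 3 | 60
After SELECT (2 rows):
users.rank
50
9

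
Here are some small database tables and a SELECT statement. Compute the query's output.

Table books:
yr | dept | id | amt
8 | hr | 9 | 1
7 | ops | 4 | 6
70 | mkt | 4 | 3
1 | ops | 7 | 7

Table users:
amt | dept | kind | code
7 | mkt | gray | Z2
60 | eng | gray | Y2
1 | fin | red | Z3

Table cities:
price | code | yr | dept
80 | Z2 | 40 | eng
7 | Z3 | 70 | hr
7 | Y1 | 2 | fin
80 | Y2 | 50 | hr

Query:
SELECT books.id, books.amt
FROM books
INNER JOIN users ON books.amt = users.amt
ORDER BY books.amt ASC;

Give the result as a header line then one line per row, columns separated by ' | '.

After JOIN users (2 rows):
books.yr | books.dept | books.id | books.amt | users.amt | users.dept | users.kind | users.code
8 | hr | 9 | 1 | 1 | fin | red | Z3
1 | ops | 7 | 7 | 7 | mkt | gray | Z2
After SELECT (2 rows):
books.id | books.amt
9 | 1
7 | 7
After ORDER BY (2 rows):
books.id | books.amt
9 | 1
7 | 7

== RESULT ==
books.id | books.amt
9 | 1
7 | 7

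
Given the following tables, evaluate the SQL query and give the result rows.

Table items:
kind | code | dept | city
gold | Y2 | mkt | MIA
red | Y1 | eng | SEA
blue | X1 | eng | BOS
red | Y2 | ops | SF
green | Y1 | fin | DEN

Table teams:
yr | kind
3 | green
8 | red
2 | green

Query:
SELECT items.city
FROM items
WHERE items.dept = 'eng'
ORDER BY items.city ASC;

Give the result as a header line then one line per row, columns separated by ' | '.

After WHERE (2 rows):
items.kind | items.code | items.dept | items.city
red | Y1 | eng | SEA
blue | X1 | eng | BOS
After SELECT (2 rows):
items.city
SEA
BOS
After ORDER BY (2 rows):
items.city
BOS
SEA

== RESULT ==
items.city
BOS
SEA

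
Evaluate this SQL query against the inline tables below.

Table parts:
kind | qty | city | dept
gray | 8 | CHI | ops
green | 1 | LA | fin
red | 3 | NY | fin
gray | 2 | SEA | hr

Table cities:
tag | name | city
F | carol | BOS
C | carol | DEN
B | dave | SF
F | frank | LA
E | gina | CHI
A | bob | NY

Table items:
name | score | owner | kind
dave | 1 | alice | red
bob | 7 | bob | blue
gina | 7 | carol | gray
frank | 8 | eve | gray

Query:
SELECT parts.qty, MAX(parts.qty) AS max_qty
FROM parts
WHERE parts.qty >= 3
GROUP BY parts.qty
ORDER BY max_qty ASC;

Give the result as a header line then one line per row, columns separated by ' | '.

== RESULT ==
parts.qty | max_qty
3 | 3
8 | 8

Derivation:
After WHERE (2 rows):
parts.kind | parts.qty | parts.city | parts.dept
gray | 8 | CHI | ops
red | 3 | NY | fin
After GROUP BY (2 rows):
parts.qty | max_qty
8 | 8
3 | 3
After ORDER BY (2 rows):
parts.qty | max_qty
3 | 3
8 | 8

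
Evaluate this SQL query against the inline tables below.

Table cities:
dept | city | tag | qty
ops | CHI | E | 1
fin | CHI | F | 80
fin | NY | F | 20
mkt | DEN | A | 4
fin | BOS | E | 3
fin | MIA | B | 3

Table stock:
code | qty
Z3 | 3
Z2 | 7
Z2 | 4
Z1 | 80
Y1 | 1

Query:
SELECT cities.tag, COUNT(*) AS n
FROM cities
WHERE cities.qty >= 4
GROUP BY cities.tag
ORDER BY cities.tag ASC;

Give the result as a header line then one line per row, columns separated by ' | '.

After WHERE (3 rows):
cities.dept | cities.city | cities.tag | cities.qty
fin | CHI | F | 80
fin | NY | F | 20
mkt | DEN | A | 4
After GROUP BY (2 rows):
cities.tag | n
F | 2
A | 1
After ORDER BY (2 rows):
cities.tag | n
A | 1
F | 2

== RESULT ==
cities.tag | n
A | 1
F | 2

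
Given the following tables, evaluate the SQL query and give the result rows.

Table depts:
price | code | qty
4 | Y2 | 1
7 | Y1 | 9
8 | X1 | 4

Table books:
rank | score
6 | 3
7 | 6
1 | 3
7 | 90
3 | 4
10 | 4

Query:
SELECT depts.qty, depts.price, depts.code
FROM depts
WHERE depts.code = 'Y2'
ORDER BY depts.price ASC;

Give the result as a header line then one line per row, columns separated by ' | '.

After WHERE (1 rows):
depts.price | depts.code | depts.qty
4 | Y2 | 1
After SELECT (1 rows):
depts.qty | depts.price | depts.code
1 | 4 | Y2
After ORDER BY (1 rows):
depts.qty | depts.price | depts.code
1 | 4 | Y2

== RESULT ==
depts.qty | depts.price | depts.code
1 | 4 | Y2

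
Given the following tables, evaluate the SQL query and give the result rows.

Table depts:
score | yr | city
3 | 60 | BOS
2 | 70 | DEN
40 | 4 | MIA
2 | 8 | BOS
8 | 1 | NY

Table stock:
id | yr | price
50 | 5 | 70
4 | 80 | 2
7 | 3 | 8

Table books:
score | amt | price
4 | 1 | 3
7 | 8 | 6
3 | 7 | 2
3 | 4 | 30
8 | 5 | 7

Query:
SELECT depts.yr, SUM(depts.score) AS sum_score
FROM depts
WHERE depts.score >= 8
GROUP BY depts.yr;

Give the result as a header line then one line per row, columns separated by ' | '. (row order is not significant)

After WHERE (2 rows):
depts.score | depts.yr | depts.city
40 | 4 | MIA
8 | 1 | NY
After GROUP BY (2 rows):
depts.yr | sum_score
4 | 40
1 | 8

== RESULT ==
depts.yr | sum_score
4 | 40
1 | 8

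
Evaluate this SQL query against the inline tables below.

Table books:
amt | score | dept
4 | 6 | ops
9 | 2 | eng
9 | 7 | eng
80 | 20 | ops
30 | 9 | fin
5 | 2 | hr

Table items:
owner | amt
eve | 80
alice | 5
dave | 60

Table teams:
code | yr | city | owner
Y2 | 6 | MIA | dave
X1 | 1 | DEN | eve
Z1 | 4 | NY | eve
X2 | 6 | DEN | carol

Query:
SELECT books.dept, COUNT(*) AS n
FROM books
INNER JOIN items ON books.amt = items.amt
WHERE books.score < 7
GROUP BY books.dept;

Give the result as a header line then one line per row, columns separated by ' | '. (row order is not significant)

After JOIN items (2 rows):
books.amt | books.score | books.dept | items.owner | items.amt
80 | 20 | ops | eve | 80
5 | 2 | hr | alice | 5
After WHERE (1 rows):
books.amt | books.score | books.dept | items.owner | items.amt
5 | 2 | hr | alice | 5
After GROUP BY (1 rows):
books.dept | n
hr | 1

== RESULT ==
books.dept | n
hr | 1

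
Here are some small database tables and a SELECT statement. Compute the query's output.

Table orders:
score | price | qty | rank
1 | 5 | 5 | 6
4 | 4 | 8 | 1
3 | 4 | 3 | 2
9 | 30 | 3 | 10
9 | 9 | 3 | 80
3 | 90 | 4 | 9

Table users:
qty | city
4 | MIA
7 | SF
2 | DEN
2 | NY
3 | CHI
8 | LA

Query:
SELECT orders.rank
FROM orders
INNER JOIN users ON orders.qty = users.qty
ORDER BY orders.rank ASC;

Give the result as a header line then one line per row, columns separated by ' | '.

== RESULT ==
orders.rank
1
2
9
10
80

Derivation:
After JOIN users (5 rows):
orders.score | orders.price | orders.qty | orders.rank | users.qty | users.city
4 | 4 | 8 | 1 | 8 | LA
3 | 4 | 3 | 2 | 3 | CHI
9 | 30 | 3 | 10 | 3 | CHI
9 | 9 | 3 | 80 | 3 | CHI
3 | 90 | 4 | 9 | 4 | MIA
After SELECT (5 rows):
orders.rank
1
2
10
80
9
After ORDER BY (5 rows):
orders.rank
1
2
9
10
80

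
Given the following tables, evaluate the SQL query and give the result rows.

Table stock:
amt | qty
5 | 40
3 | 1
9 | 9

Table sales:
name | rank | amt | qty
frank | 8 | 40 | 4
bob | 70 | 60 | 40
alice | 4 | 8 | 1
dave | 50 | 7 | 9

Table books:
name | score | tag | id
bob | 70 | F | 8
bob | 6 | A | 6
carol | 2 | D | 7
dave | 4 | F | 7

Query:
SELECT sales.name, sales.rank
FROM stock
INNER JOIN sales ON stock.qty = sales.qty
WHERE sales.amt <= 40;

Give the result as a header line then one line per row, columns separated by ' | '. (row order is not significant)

== RESULT ==
sales.name | sales.rank
alice | 4
dave | 50

Derivation:
After JOIN sales (3 rows):
stock.amt | stock.qty | sales.name | sales.rank | sales.amt | sales.qty
5 | 40 | bob | 70 | 60 | 40
3 | 1 | alice | 4 | 8 | 1
9 | 9 | dave | 50 | 7 | 9
After WHERE (2 rows):
stock.amt | stock.qty | sales.name | sales.rank | sales.amt | sales.qty
3 | 1 | alice | 4 | 8 | 1
9 | 9 | dave | 50 | 7 | 9
After SELECT (2 rows):
sales.name | sales.rank
alice | 4
dave | 50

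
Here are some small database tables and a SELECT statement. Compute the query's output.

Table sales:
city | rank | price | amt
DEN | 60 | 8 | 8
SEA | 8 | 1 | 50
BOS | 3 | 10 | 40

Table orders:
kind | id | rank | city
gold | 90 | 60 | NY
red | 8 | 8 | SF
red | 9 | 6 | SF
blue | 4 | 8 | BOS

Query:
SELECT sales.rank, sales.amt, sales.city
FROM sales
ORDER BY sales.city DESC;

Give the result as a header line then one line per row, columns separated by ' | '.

== RESULT ==
sales.rank | sales.amt | sales.city
8 | 50 | SEA
60 | 8 | DEN
3 | 40 | BOS

Derivation:
After SELECT (3 rows):
sales.rank | sales.amt | sales.city
60 | 8 | DEN
8 | 50 | SEA
3 | 40 | BOS
After ORDER BY (3 rows):
sales.rank | sales.amt | sales.city
8 | 50 | SEA
60 | 8 | DEN
3 | 40 | BOS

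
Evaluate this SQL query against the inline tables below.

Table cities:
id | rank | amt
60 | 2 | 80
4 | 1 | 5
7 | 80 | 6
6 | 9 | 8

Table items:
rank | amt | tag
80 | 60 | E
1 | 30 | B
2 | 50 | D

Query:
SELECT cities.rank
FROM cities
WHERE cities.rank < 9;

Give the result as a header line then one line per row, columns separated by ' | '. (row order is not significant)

After WHERE (2 rows):
cities.id | cities.rank | cities.amt
60 | 2 | 80
4 | 1 | 5
After SELECT (2 rows):
cities.rank
2
1

== RESULT ==
cities.rank
2
1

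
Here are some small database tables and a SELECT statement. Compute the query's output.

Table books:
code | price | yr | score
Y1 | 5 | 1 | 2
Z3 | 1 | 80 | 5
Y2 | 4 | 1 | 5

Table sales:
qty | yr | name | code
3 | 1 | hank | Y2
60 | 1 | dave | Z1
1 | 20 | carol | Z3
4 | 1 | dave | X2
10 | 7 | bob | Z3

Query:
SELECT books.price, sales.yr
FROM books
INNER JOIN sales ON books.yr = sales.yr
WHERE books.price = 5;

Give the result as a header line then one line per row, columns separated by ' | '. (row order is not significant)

After JOIN sales (6 rows):
books.code | books.price | books.yr | books.score | sales.qty | sales.yr | sales.name | sales.code
Y1 | 5 | 1 | 2 | 3 | 1 | hank | Y2
Y1 | 5 | 1 | 2 | 60 | 1 | dave | Z1
Y1 | 5 | 1 | 2 | 4 | 1 | dave | X2
Y2 | 4 | 1 | 5 | 3 | 1 | hank | Y2
Y2 | 4 | 1 | 5 | 60 | 1 | dave | Z1
Y2 | 4 | 1 | 5 | 4 | 1 | dave | X2
After WHERE (3 rows):
books.code | books.price | books.yr | books.score | sales.qty | sales.yr | sales.name | sales.code
Y1 | 5 | 1 | 2 | 3 | 1 | hank | Y2
Y1 | 5 | 1 | 2 | 60 | 1 | dave | Z1
Y1 | 5 | 1 | 2 | 4 | 1 | dave | X2
After SELECT (3 rows):
books.price | sales.yr
5 | 1
5 | 1
5 | 1

== RESULT ==
books.price | sales.yr
5 | 1
5 | 1
5 | 1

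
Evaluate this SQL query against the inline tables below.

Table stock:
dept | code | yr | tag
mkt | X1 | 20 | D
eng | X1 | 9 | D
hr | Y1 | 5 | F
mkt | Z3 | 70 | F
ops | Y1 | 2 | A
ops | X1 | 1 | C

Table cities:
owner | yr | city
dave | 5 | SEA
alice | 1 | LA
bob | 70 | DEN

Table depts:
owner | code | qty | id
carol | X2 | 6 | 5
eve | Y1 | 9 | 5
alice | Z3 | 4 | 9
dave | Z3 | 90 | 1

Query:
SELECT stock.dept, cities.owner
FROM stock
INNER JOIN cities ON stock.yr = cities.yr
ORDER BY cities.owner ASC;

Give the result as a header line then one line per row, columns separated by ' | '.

After JOIN cities (3 rows):
stock.dept | stock.code | stock.yr | stock.tag | cities.owner | cities.yr | cities.city
hr | Y1 | 5 | F | dave | 5 | SEA
mkt | Z3 | 70 | F | bob | 70 | DEN
ops | X1 | 1 | C | alice | 1 | LA
After SELECT (3 rows):
stock.dept | cities.owner
hr | dave
mkt | bob
ops | alice
After ORDER BY (3 rows):
stock.dept | cities.owner
ops | alice
mkt | bob
hr | dave

== RESULT ==
stock.dept | cities.owner
ops | alice
mkt | bob
hr | dave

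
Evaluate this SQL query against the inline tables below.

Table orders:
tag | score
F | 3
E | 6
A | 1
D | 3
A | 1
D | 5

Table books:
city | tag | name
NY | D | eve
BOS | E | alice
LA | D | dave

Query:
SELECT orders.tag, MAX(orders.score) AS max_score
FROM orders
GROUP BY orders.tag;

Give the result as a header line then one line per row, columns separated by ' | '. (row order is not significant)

After GROUP BY (4 rows):
orders.tag | max_score
F | 3
E | 6
A | 1
D | 5

== RESULT ==
orders.tag | max_score
F | 3
E | 6
A | 1
D | 5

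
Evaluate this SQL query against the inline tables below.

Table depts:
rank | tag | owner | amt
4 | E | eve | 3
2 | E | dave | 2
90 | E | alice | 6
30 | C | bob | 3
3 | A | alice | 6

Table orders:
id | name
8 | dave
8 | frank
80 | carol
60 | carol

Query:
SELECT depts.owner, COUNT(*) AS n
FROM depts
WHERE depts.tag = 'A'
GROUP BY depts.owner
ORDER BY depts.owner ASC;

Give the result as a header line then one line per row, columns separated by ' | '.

After WHERE (1 rows):
depts.rank | depts.tag | depts.owner | depts.amt
3 | A | alice | 6
After GROUP BY (1 rows):
depts.owner | n
alice | 1
After ORDER BY (1 rows):
depts.owner | n
alice | 1

== RESULT ==
depts.owner | n
alice | 1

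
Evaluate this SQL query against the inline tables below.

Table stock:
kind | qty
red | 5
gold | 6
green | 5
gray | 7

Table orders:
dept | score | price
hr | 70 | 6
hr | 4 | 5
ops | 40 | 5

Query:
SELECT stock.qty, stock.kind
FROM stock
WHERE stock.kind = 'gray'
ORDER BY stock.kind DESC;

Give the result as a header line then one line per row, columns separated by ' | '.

== RESULT ==
stock.qty | stock.kind
7 | gray

Derivation:
After WHERE (1 rows):
stock.kind | stock.qty
gray | 7
After SELECT (1 rows):
stock.qty | stock.kind
7 | gray
After ORDER BY (1 rows):
stock.qty | stock.kind
7 | gray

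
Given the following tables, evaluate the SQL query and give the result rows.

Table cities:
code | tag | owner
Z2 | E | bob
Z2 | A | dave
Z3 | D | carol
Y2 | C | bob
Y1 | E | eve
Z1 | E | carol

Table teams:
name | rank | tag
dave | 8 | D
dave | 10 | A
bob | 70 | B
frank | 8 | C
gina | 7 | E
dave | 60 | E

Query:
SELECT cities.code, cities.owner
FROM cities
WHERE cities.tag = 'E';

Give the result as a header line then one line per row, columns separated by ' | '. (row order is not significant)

== RESULT ==
cities.code | cities.owner
Z2 | bob
Y1 | eve
Z1 | carol

Derivation:
After WHERE (3 rows):
cities.code | cities.tag | cities.owner
Z2 | E | bob
Y1 | E | eve
Z1 | E | carol
After SELECT (3 rows):
cities.code | cities.owner
Z2 | bob
Y1 | eve
Z1 | carol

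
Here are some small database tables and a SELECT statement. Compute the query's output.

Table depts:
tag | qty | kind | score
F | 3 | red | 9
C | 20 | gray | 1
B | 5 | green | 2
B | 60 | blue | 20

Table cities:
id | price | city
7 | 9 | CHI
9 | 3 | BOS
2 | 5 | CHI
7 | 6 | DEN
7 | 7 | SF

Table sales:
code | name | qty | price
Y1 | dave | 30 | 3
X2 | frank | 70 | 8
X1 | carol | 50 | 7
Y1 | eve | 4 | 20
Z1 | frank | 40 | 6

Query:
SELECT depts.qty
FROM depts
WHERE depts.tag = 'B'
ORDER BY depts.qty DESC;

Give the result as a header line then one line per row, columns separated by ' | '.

After WHERE (2 rows):
depts.tag | depts.qty | depts.kind | depts.score
B | 5 | green | 2
B | 60 | blue | 20
After SELECT (2 rows):
depts.qty
5
60
After ORDER BY (2 rows):
depts.qty
60
5

== RESULT ==
depts.qty
60
5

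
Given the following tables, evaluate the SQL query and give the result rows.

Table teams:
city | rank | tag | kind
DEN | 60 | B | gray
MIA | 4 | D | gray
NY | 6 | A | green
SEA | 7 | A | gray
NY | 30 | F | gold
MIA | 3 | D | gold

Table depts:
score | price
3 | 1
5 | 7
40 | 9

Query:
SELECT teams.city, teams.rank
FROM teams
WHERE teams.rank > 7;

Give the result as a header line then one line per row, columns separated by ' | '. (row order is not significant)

== RESULT ==
teams.city | teams.rank
DEN | 60
NY | 30

Derivation:
After WHERE (2 rows):
teams.city | teams.rank | teams.tag | teams.kind
DEN | 60 | B | gray
NY | 30 | F | gold
After SELECT (2 rows):
teams.city | teams.rank
DEN | 60
NY | 30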